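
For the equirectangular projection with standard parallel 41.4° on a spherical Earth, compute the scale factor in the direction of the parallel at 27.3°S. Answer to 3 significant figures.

0.844

The equidistant cylindrical projection with φ₀ = 41.4° has h = 1 (meridians true) and k = cos φ₀ / cos φ along parallels.
k = cos 41.4° / cos 27.3° = 0.7501/0.8886 = 0.8441.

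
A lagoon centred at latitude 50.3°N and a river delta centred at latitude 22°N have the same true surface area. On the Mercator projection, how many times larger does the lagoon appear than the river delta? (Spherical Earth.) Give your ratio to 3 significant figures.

2.11

On Mercator, area is exaggerated by sec²φ = 1/cos²φ.
At 50.3°: sec²(50.3°) = 1/0.6388² = 2.451.
At 22°: sec²(22°) = 1/0.9272² = 1.163.
Ratio = 2.451/1.163 = cos²(22°)/cos²(50.3°) ≈ 2.11.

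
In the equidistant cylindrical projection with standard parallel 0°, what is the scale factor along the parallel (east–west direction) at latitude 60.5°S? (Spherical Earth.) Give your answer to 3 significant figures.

In the plate carrée (x = Rλ, y = Rφ), meridians are true-scale (h = 1) and parallels are stretched by k = sec φ.
k = 1/cos 60.5° = 1/0.4924 = 2.031.

2.03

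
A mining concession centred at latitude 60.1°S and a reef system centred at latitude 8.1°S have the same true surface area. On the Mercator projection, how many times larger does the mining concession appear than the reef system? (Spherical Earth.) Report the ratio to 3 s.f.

3.94

On Mercator, area is exaggerated by sec²φ = 1/cos²φ.
At 60.1°: sec²(60.1°) = 1/0.4985² = 4.024.
At 8.1°: sec²(8.1°) = 1/0.9900² = 1.020.
Ratio = 4.024/1.020 = cos²(8.1°)/cos²(60.1°) ≈ 3.94.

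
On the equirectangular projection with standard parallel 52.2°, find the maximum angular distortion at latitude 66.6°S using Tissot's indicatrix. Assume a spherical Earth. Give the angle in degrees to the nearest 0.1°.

In the equirectangular projection with standard parallel φ₀ = 52.2° (x = Rλ cos φ₀, y = Rφ), meridians are true-scale (h = 1) and the parallel scale is k = cos φ₀ / cos φ.
At 66.6°: h = 1.000, k = 1.543; principal scales a = 1.543, b = 1.000.
sin(ω/2) = (a − b)/(a + b) = 0.5433/2.543 = 0.2136, so ω = 2 arcsin(0.2136) ≈ 24.7°.

24.7°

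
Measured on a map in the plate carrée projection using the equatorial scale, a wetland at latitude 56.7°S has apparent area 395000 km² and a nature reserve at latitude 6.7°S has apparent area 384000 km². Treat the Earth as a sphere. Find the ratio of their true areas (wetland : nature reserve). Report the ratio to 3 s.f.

0.569

On the plate carrée, areal scale = h·k = 1 × sec φ, so true area = apparent × cos φ.
True area of wetland: 395000 × cos(56.7°) = 395000 × 0.5490 = 216900 km².
True area of nature reserve: 384000 × cos(6.7°) = 384000 × 0.9932 = 381400 km².
Ratio = 216900 / 381400 ≈ 0.569.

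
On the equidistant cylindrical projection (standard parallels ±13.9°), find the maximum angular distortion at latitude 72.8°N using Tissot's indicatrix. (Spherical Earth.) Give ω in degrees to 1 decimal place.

64.4°

In the equirectangular projection with standard parallel φ₀ = 13.9° (x = Rλ cos φ₀, y = Rφ), meridians are true-scale (h = 1) and the parallel scale is k = cos φ₀ / cos φ.
At 72.8°: h = 1.000, k = 3.283; principal scales a = 3.283, b = 1.000.
sin(ω/2) = (a − b)/(a + b) = 2.283/4.283 = 0.5330, so ω = 2 arcsin(0.5330) ≈ 64.4°.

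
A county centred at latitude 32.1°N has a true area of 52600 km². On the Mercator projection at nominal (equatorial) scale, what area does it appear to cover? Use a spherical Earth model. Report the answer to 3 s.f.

73300 km²

The Mercator projection is conformal; its linear scale factor is the same in every direction and equals sec φ = 1/cos φ.
Areal scale = k² = sec²φ = 1/cos²(32.1°) = 1/0.8471² = 1.394.
Apparent area = 52600 × 1.394 ≈ 73300 km².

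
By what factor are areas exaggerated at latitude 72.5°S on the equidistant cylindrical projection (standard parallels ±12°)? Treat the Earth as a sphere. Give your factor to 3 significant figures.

With standard parallel φ₀ = 12°, the equirectangular projection gives x = Rλ cos φ₀, y = Rφ, so h = 1 and k = cos 12° / cos φ.
Areal scale = h·k = 1 × cos φ₀ / cos φ; at 72.5°, h = 1.000, k = 3.253, so h·k = 3.253.

3.25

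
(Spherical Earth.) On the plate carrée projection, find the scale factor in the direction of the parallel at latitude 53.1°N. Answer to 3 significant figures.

For the equirectangular projection with φ₀ = 0 (plate carrée), h = 1 along meridians and k = sec φ along parallels.
k = 1/cos 53.1° = 1/0.6004 = 1.666.

1.67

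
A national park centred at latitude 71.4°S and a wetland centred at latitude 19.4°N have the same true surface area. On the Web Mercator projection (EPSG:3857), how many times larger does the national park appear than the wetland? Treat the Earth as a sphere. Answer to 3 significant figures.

8.74

On Mercator, area is exaggerated by sec²φ = 1/cos²φ.
At 71.4°: sec²(71.4°) = 1/0.3190² = 9.829.
At 19.4°: sec²(19.4°) = 1/0.9432² = 1.124.
Ratio = 9.829/1.124 = cos²(19.4°)/cos²(71.4°) ≈ 8.74.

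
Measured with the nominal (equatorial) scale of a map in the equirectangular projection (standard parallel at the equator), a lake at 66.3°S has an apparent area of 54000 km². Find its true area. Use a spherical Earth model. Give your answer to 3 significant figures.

For the equirectangular projection with φ₀ = 0 (plate carrée), h = 1 along meridians and k = sec φ along parallels.
Areal scale = h·k = 1 × sec φ; at 66.3°, h = 1.000, k = 2.488, so h·k = 2.488.
True area = apparent / (areal scale) = 54000 / 2.488 ≈ 21700 km².

21700 km²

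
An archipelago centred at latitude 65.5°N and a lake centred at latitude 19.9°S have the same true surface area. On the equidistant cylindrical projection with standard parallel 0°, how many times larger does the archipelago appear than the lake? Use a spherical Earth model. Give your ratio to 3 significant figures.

In the plate carrée (x = Rλ, y = Rφ), meridians are true-scale (h = 1) and parallels are stretched by k = sec φ.
Areal scale at 65.5°: h·k = 1.000 × 2.411 = 2.411.
Areal scale at 19.9°: h·k = 1.000 × 1.064 = 1.064.
Ratio = 2.411/1.064 ≈ 2.27.

2.27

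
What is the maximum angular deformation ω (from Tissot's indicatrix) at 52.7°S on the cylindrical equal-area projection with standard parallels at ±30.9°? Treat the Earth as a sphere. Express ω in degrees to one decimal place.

For cylindrical equal-area with standard parallel φ₀, h = cos φ / cos φ₀ and k = cos φ₀ / cos φ, so h·k = 1.
At 52.7°: h = 0.7062, k = 1.416; principal scales a = 1.416, b = 0.7062.
sin(ω/2) = (a − b)/(a + b) = 0.7097/2.122 = 0.3344, so ω = 2 arcsin(0.3344) ≈ 39.1°.

39.1°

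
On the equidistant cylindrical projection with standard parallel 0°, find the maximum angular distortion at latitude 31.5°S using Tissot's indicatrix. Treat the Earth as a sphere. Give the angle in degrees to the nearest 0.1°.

Plate carrée maps x = Rλ, y = Rφ. The meridian scale is h = 1 and the parallel scale is k = 1/cos φ = sec φ.
At 31.5°: h = 1.000, k = 1.173; principal scales a = 1.173, b = 1.000.
sin(ω/2) = (a − b)/(a + b) = 0.1728/2.173 = 0.07954, so ω = 2 arcsin(0.07954) ≈ 9.1°.

9.1°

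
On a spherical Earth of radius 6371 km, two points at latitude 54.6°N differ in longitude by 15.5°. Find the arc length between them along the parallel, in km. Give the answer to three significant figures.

Arc length along a parallel = R cos φ · Δλ (with Δλ in radians).
= 6371 × cos 54.6° × (15.5° × π/180) = 6371 × 0.5793 × 0.2705 ≈ 998 km.

998 km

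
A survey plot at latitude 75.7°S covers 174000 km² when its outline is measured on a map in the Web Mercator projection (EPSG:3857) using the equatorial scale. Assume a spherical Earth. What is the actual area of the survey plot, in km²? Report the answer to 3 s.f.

The Mercator projection is conformal; its linear scale factor is the same in every direction and equals sec φ = 1/cos φ.
Areal scale = k² = sec²φ = 1/cos²(75.7°) = 1/0.2470² = 16.39.
True area = apparent / (areal scale) = 174000 / 16.39 ≈ 10600 km².

10600 km²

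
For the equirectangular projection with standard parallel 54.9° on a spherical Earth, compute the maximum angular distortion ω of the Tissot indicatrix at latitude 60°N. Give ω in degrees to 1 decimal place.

8.0°

With standard parallel φ₀ = 54.9°, the equirectangular projection gives x = Rλ cos φ₀, y = Rφ, so h = 1 and k = cos 54.9° / cos φ.
At 60°: h = 1.000, k = 1.150; principal scales a = 1.150, b = 1.000.
sin(ω/2) = (a − b)/(a + b) = 0.1500/2.150 = 0.06977, so ω = 2 arcsin(0.06977) ≈ 8.0°.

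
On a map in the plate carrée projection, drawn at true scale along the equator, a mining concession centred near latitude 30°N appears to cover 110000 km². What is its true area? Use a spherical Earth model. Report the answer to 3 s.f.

95300 km²

For the equirectangular projection with φ₀ = 0 (plate carrée), h = 1 along meridians and k = sec φ along parallels.
Areal scale = h·k = 1 × sec φ; at 30°, h = 1.000, k = 1.155, so h·k = 1.155.
True area = apparent / (areal scale) = 110000 / 1.155 ≈ 95300 km².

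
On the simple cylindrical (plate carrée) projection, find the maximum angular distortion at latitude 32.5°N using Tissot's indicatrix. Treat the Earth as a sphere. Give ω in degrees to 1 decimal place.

In the plate carrée (x = Rλ, y = Rφ), meridians are true-scale (h = 1) and parallels are stretched by k = sec φ.
At 32.5°: h = 1.000, k = 1.186; principal scales a = 1.186, b = 1.000.
sin(ω/2) = (a − b)/(a + b) = 0.1857/2.186 = 0.08496, so ω = 2 arcsin(0.08496) ≈ 9.7°.

9.7°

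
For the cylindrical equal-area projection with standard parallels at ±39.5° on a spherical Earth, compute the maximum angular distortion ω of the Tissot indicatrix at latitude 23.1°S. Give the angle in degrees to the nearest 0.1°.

20.0°

A cylindrical equal-area projection with standard parallel φ₀ has meridian scale h = cos φ / cos φ₀ and parallel scale k = cos φ₀ / cos φ (so areas are preserved, h·k = 1).
At 23.1°: h = 1.192, k = 0.8389; principal scales a = 1.192, b = 0.8389.
sin(ω/2) = (a − b)/(a + b) = 0.3532/2.031 = 0.1739, so ω = 2 arcsin(0.1739) ≈ 20.0°.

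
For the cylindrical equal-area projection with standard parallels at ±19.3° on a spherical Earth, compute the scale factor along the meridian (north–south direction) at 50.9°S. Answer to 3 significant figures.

Cylindrical equal-area (φ₀ = 19.3°): h = cos φ / cos 19.3° along meridians, k = cos 19.3° / cos φ along parallels; h·k = 1.
h = cos 50.9° / cos 19.3° = 0.6307/0.9438 = 0.6682.

0.668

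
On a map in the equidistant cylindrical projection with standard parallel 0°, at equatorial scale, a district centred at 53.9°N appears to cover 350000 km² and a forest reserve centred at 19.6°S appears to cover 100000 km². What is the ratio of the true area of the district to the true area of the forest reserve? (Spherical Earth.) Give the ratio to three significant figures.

On the plate carrée, areal scale = h·k = 1 × sec φ, so true area = apparent × cos φ.
True area of district: 350000 × cos(53.9°) = 350000 × 0.5892 = 206200 km².
True area of forest reserve: 100000 × cos(19.6°) = 100000 × 0.9421 = 94210 km².
Ratio = 206200 / 94210 ≈ 2.19.

2.19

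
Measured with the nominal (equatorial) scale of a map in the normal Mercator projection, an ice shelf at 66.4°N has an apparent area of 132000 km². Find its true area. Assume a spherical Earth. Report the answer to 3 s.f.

The Mercator projection is conformal; its linear scale factor is the same in every direction and equals sec φ = 1/cos φ.
Areal scale = k² = sec²φ = 1/cos²(66.4°) = 1/0.4003² = 6.239.
True area = apparent / (areal scale) = 132000 / 6.239 ≈ 21200 km².

21200 km²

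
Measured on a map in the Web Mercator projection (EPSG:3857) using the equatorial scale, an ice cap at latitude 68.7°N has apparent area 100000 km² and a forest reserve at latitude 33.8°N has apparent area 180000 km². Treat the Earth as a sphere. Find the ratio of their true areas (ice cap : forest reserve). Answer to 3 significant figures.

Mercator's areal exaggeration is sec²φ; hence true area = (apparent area) · cos²φ.
True area of ice cap: 100000 × cos²(68.7°) = 100000 × 0.1320 = 13200 km².
True area of forest reserve: 180000 × cos²(33.8°) = 180000 × 0.6905 = 124300 km².
Ratio = 13200 / 124300 ≈ 0.106.

0.106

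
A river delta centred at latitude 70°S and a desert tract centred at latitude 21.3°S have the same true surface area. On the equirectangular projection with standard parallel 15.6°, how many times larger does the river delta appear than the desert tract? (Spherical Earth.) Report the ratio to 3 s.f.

In the equirectangular projection with standard parallel φ₀ = 15.6° (x = Rλ cos φ₀, y = Rφ), meridians are true-scale (h = 1) and the parallel scale is k = cos φ₀ / cos φ.
Areal scale at 70°: h·k = 1.000 × 2.816 = 2.816.
Areal scale at 21.3°: h·k = 1.000 × 1.034 = 1.034.
Ratio = 2.816/1.034 ≈ 2.72.

2.72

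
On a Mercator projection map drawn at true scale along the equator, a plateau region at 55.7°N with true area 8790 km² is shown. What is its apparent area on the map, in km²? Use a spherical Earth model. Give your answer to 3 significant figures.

For Mercator, h = k = sec φ (a conformal cylindrical projection has a single point scale, 1/cos φ).
Areal scale = k² = sec²φ = 1/cos²(55.7°) = 1/0.5635² = 3.149.
Apparent area = 8790 × 3.149 ≈ 27700 km².

27700 km²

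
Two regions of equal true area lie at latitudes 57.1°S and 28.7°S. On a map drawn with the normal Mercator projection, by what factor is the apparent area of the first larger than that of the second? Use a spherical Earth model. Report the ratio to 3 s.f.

2.61

On Mercator, area is exaggerated by sec²φ = 1/cos²φ.
At 57.1°: sec²(57.1°) = 1/0.5432² = 3.389.
At 28.7°: sec²(28.7°) = 1/0.8771² = 1.300.
Ratio = 3.389/1.300 = cos²(28.7°)/cos²(57.1°) ≈ 2.61.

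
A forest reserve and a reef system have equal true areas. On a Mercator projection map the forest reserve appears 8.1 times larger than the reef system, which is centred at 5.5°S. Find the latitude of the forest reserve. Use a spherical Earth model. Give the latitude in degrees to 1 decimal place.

69.5°

For equal true areas on Mercator, apparent areas scale as sec²φ, so the ratio is cos²φ₂ / cos²φ₁.
cos²φ₂ / cos²φ₁ = 8.1  ⇒  cos φ₁ = cos 5.5° / √8.1 = 0.9954/2.846 = 0.3497.
φ₁ = arccos(0.3497) ≈ 69.5°.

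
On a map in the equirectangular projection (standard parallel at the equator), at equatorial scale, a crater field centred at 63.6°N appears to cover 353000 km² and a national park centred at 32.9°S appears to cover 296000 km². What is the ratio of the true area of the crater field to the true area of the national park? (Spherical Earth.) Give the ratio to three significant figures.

0.632

On the plate carrée, areal scale = h·k = 1 × sec φ, so true area = apparent × cos φ.
True area of crater field: 353000 × cos(63.6°) = 353000 × 0.4446 = 157000 km².
True area of national park: 296000 × cos(32.9°) = 296000 × 0.8396 = 248500 km².
Ratio = 157000 / 248500 ≈ 0.632.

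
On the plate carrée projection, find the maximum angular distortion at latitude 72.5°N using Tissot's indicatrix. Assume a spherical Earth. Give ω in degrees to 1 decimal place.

For the equirectangular projection with φ₀ = 0 (plate carrée), h = 1 along meridians and k = sec φ along parallels.
At 72.5°: h = 1.000, k = 3.326; principal scales a = 3.326, b = 1.000.
sin(ω/2) = (a − b)/(a + b) = 2.326/4.326 = 0.5376, so ω = 2 arcsin(0.5376) ≈ 65.0°.

65.0°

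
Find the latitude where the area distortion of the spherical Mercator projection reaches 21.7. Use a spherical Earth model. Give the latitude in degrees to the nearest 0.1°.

77.6°

Mercator areal scale is sec²φ.
sec²φ = 21.7  ⇒  cos²φ = 0.04608  ⇒  cos φ = 0.2147.
φ = arccos(0.2147) ≈ 77.6°.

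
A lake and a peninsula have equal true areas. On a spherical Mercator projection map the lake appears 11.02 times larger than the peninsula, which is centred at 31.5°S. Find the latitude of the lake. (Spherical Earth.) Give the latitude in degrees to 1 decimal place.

75.1°

On Mercator, (apparent₁)/(apparent₂) = sec²φ₁ / sec²φ₂ when true areas are equal.
cos²φ₂ / cos²φ₁ = 11.02  ⇒  cos φ₁ = cos 31.5° / √11.02 = 0.8526/3.320 = 0.2568.
φ₁ = arccos(0.2568) ≈ 75.1°.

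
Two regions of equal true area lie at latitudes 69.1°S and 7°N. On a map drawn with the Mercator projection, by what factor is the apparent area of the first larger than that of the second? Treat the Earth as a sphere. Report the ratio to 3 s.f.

Mercator areal scale is sec²φ.
At 69.1°: sec²(69.1°) = 1/0.3567² = 7.858.
At 7°: sec²(7°) = 1/0.9925² = 1.015.
Ratio = 7.858/1.015 = cos²(7°)/cos²(69.1°) ≈ 7.74.

7.74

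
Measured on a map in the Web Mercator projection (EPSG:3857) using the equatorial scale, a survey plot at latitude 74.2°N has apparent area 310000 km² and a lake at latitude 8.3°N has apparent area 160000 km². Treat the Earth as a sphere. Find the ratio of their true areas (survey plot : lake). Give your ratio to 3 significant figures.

Since Mercator area scale is 1/cos²φ, the true area equals the apparent area multiplied by cos²φ.
True area of survey plot: 310000 × cos²(74.2°) = 310000 × 0.07414 = 22980 km².
True area of lake: 160000 × cos²(8.3°) = 160000 × 0.9792 = 156700 km².
Ratio = 22980 / 156700 ≈ 0.147.

0.147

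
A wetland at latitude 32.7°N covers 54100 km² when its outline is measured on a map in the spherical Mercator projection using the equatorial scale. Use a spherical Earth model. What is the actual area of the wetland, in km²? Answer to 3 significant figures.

Mercator is conformal, so the point scale is isotropic: h = k = sec φ = 1/cos φ.
Areal scale = k² = sec²φ = 1/cos²(32.7°) = 1/0.8415² = 1.412.
True area = apparent / (areal scale) = 54100 / 1.412 ≈ 38300 km².

38300 km²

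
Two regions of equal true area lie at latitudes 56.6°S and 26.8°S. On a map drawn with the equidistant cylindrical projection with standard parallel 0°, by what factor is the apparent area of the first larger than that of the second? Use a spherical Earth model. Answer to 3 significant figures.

For the equirectangular projection with φ₀ = 0 (plate carrée), h = 1 along meridians and k = sec φ along parallels.
Areal scale at 56.6°: h·k = 1.000 × 1.817 = 1.817.
Areal scale at 26.8°: h·k = 1.000 × 1.120 = 1.120.
Ratio = 1.817/1.120 ≈ 1.62.

1.62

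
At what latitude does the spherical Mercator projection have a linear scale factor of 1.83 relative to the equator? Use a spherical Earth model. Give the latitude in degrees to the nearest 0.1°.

Mercator scale is k = sec φ = 1/cos φ.
1/cos φ = 1.83  ⇒  cos φ = 0.5464  ⇒  φ = arccos(0.5464) ≈ 56.9°.

56.9°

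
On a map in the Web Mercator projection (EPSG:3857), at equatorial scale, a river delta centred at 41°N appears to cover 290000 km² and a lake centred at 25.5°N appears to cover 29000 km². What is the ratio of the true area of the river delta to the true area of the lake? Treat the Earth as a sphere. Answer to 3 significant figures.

Mercator's areal exaggeration is sec²φ; hence true area = (apparent area) · cos²φ.
True area of river delta: 290000 × cos²(41°) = 290000 × 0.5696 = 165200 km².
True area of lake: 29000 × cos²(25.5°) = 29000 × 0.8147 = 23630 km².
Ratio = 165200 / 23630 ≈ 6.99.

6.99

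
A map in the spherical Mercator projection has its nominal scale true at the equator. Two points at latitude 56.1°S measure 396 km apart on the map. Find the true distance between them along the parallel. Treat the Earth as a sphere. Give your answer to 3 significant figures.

Mercator is conformal, so the point scale is isotropic: h = k = sec φ = 1/cos φ.
Along the parallel at 56.1°, map distances are exaggerated by k = sec 56.1° = 1.793.
True distance = 396 / 1.793 = 396 × cos 56.1° ≈ 221 km.

221 km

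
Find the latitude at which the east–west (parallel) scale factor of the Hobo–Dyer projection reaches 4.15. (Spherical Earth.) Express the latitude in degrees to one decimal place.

Hobo–Dyer is a cylindrical equal-area projection with standard parallels at ±37.5°. For cylindrical equal-area with standard parallel φ₀, h = cos φ / cos φ₀ and k = cos φ₀ / cos φ, so h·k = 1.
k = cos φ₀ / cos φ = 4.15  ⇒  cos φ = cos 37.5° / 4.15 = 0.1912.
φ = arccos(0.1912) ≈ 79.0°.

79.0°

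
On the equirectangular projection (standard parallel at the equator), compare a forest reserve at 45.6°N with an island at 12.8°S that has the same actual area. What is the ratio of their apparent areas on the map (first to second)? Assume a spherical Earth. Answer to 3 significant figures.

In the plate carrée (x = Rλ, y = Rφ), meridians are true-scale (h = 1) and parallels are stretched by k = sec φ.
Areal scale at 45.6°: h·k = 1.000 × 1.429 = 1.429.
Areal scale at 12.8°: h·k = 1.000 × 1.025 = 1.025.
Ratio = 1.429/1.025 ≈ 1.39.

1.39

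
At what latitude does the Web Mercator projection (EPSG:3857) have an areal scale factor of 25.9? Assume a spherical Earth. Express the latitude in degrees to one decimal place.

Mercator areal scale is sec²φ.
sec²φ = 25.9  ⇒  cos²φ = 0.03861  ⇒  cos φ = 0.1965.
φ = arccos(0.1965) ≈ 78.7°.

78.7°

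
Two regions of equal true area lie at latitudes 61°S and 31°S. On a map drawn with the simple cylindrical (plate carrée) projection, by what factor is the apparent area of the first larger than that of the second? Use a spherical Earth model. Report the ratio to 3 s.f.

Plate carrée maps x = Rλ, y = Rφ. The meridian scale is h = 1 and the parallel scale is k = 1/cos φ = sec φ.
Areal scale at 61°: h·k = 1.000 × 2.063 = 2.063.
Areal scale at 31°: h·k = 1.000 × 1.167 = 1.167.
Ratio = 2.063/1.167 ≈ 1.77.

1.77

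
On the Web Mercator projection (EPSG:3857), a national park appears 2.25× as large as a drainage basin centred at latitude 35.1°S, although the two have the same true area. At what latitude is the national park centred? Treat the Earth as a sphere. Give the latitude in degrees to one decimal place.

For equal true areas on Mercator, apparent areas scale as sec²φ, so the ratio is cos²φ₂ / cos²φ₁.
cos²φ₂ / cos²φ₁ = 2.25  ⇒  cos φ₁ = cos 35.1° / √2.25 = 0.8181/1.500 = 0.5454.
φ₁ = arccos(0.5454) ≈ 56.9°.

56.9°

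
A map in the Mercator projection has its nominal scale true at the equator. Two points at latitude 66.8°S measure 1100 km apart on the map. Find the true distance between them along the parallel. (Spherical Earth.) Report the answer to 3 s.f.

433 km

For Mercator, h = k = sec φ (a conformal cylindrical projection has a single point scale, 1/cos φ).
Along the parallel at 66.8°, map distances are exaggerated by k = sec 66.8° = 2.538.
True distance = 1100 / 2.538 = 1100 × cos 66.8° ≈ 433 km.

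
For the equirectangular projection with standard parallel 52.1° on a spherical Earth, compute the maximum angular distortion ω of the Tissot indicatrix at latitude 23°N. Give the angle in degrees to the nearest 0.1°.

23.0°

In the equirectangular projection with standard parallel φ₀ = 52.1° (x = Rλ cos φ₀, y = Rφ), meridians are true-scale (h = 1) and the parallel scale is k = cos φ₀ / cos φ.
At 23°: h = 1.000, k = 0.6673; principal scales a = 1.000, b = 0.6673.
sin(ω/2) = (a − b)/(a + b) = 0.3327/1.667 = 0.1995, so ω = 2 arcsin(0.1995) ≈ 23.0°.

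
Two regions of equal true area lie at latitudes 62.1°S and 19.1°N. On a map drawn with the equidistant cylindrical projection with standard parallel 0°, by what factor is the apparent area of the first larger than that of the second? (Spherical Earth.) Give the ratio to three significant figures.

For the equirectangular projection with φ₀ = 0 (plate carrée), h = 1 along meridians and k = sec φ along parallels.
Areal scale at 62.1°: h·k = 1.000 × 2.137 = 2.137.
Areal scale at 19.1°: h·k = 1.000 × 1.058 = 1.058.
Ratio = 2.137/1.058 ≈ 2.02.

2.02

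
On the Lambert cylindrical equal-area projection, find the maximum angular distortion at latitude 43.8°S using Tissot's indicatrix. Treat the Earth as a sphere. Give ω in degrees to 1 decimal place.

The Lambert cylindrical equal-area projection is the cylindrical equal-area projection with its standard parallel at the equator (φ₀ = 0). A cylindrical equal-area projection with standard parallel φ₀ has meridian scale h = cos φ / cos φ₀ and parallel scale k = cos φ₀ / cos φ (so areas are preserved, h·k = 1).
At 43.8°: h = 0.7218, k = 1.386; principal scales a = 1.386, b = 0.7218.
sin(ω/2) = (a − b)/(a + b) = 0.6637/2.107 = 0.3150, so ω = 2 arcsin(0.3150) ≈ 36.7°.

36.7°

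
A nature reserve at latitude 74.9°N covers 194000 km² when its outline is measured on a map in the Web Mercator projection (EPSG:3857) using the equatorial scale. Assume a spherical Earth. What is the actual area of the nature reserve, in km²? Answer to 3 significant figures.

The Mercator projection is conformal; its linear scale factor is the same in every direction and equals sec φ = 1/cos φ.
Areal scale = k² = sec²φ = 1/cos²(74.9°) = 1/0.2605² = 14.74.
True area = apparent / (areal scale) = 194000 / 14.74 ≈ 13200 km².

13200 km²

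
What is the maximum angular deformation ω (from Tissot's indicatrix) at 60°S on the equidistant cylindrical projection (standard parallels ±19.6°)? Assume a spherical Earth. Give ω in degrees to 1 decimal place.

35.7°

The equidistant cylindrical projection with φ₀ = 19.6° has h = 1 (meridians true) and k = cos φ₀ / cos φ along parallels.
At 60°: h = 1.000, k = 1.884; principal scales a = 1.884, b = 1.000.
sin(ω/2) = (a − b)/(a + b) = 0.8841/2.884 = 0.3065, so ω = 2 arcsin(0.3065) ≈ 35.7°.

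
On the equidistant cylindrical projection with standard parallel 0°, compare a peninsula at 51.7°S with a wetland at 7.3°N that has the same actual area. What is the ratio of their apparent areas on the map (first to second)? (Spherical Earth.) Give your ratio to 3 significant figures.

1.60

For the equirectangular projection with φ₀ = 0 (plate carrée), h = 1 along meridians and k = sec φ along parallels.
Areal scale at 51.7°: h·k = 1.000 × 1.613 = 1.613.
Areal scale at 7.3°: h·k = 1.000 × 1.008 = 1.008.
Ratio = 1.613/1.008 ≈ 1.60.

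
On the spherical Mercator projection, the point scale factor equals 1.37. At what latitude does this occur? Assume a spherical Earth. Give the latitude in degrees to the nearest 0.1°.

43.1°

Mercator scale is k = sec φ = 1/cos φ.
1/cos φ = 1.37  ⇒  cos φ = 0.7299  ⇒  φ = arccos(0.7299) ≈ 43.1°.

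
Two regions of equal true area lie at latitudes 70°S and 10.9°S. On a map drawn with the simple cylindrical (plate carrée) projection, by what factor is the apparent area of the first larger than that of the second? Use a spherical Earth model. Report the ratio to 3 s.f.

2.87

In the plate carrée (x = Rλ, y = Rφ), meridians are true-scale (h = 1) and parallels are stretched by k = sec φ.
Areal scale at 70°: h·k = 1.000 × 2.924 = 2.924.
Areal scale at 10.9°: h·k = 1.000 × 1.018 = 1.018.
Ratio = 2.924/1.018 ≈ 2.87.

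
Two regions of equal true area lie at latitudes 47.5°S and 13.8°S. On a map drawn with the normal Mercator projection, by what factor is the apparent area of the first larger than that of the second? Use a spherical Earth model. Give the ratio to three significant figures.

On Mercator, area is exaggerated by sec²φ = 1/cos²φ.
At 47.5°: sec²(47.5°) = 1/0.6756² = 2.191.
At 13.8°: sec²(13.8°) = 1/0.9711² = 1.060.
Ratio = 2.191/1.060 = cos²(13.8°)/cos²(47.5°) ≈ 2.07.

2.07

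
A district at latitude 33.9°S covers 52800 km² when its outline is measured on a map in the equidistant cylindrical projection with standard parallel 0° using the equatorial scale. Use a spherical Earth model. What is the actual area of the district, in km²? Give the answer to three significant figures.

For the equirectangular projection with φ₀ = 0 (plate carrée), h = 1 along meridians and k = sec φ along parallels.
Areal scale = h·k = 1 × sec φ; at 33.9°, h = 1.000, k = 1.205, so h·k = 1.205.
True area = apparent / (areal scale) = 52800 / 1.205 ≈ 43800 km².

43800 km²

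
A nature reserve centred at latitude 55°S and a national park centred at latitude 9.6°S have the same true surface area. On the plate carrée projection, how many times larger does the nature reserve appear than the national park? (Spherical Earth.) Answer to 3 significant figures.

Plate carrée maps x = Rλ, y = Rφ. The meridian scale is h = 1 and the parallel scale is k = 1/cos φ = sec φ.
Areal scale at 55°: h·k = 1.000 × 1.743 = 1.743.
Areal scale at 9.6°: h·k = 1.000 × 1.014 = 1.014.
Ratio = 1.743/1.014 ≈ 1.72.

1.72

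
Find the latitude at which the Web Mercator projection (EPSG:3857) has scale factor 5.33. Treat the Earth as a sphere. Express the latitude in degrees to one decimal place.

79.2°

Mercator scale is k = sec φ = 1/cos φ.
1/cos φ = 5.33  ⇒  cos φ = 0.1876  ⇒  φ = arccos(0.1876) ≈ 79.2°.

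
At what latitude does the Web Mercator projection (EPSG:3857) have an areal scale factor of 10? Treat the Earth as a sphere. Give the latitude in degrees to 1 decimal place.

Mercator areal scale is sec²φ.
sec²φ = 10  ⇒  cos²φ = 0.1000  ⇒  cos φ = 0.3162.
φ = arccos(0.3162) ≈ 71.6°.

71.6°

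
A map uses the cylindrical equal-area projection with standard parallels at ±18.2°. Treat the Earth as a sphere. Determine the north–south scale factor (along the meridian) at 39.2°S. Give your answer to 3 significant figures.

0.816

For cylindrical equal-area with standard parallel φ₀, h = cos φ / cos φ₀ and k = cos φ₀ / cos φ, so h·k = 1.
h = cos 39.2° / cos 18.2° = 0.7749/0.9500 = 0.8158.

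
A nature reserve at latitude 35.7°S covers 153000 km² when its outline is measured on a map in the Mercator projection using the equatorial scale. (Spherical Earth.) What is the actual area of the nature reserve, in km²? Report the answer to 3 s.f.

For Mercator, h = k = sec φ (a conformal cylindrical projection has a single point scale, 1/cos φ).
Areal scale = k² = sec²φ = 1/cos²(35.7°) = 1/0.8121² = 1.516.
True area = apparent / (areal scale) = 153000 / 1.516 ≈ 101000 km².

101000 km²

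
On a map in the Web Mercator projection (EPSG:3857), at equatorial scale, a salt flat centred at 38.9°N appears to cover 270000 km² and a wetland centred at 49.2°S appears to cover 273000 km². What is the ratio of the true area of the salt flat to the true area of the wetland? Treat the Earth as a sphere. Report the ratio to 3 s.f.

1.40

Mercator's areal exaggeration is sec²φ; hence true area = (apparent area) · cos²φ.
True area of salt flat: 270000 × cos²(38.9°) = 270000 × 0.6057 = 163500 km².
True area of wetland: 273000 × cos²(49.2°) = 273000 × 0.4270 = 116600 km².
Ratio = 163500 / 116600 ≈ 1.40.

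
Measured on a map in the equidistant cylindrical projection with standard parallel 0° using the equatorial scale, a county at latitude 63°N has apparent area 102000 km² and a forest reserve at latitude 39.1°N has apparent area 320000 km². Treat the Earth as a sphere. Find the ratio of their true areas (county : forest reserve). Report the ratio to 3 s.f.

Plate carrée has h = 1 and k = sec φ, giving areal scale sec φ; true area = (apparent area) · cos φ.
True area of county: 102000 × cos(63°) = 102000 × 0.4540 = 46310 km².
True area of forest reserve: 320000 × cos(39.1°) = 320000 × 0.7760 = 248300 km².
Ratio = 46310 / 248300 ≈ 0.186.

0.186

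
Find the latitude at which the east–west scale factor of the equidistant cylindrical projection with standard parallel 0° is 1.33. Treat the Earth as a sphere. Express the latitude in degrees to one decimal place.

Plate carrée: h = 1, k = sec φ along parallels.
sec φ = 1.33  ⇒  cos φ = 0.7519  ⇒  φ ≈ 41.2°.

41.2°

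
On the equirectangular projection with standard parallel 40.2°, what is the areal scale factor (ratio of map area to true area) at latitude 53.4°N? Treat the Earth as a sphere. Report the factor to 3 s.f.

1.28

In the equirectangular projection with standard parallel φ₀ = 40.2° (x = Rλ cos φ₀, y = Rφ), meridians are true-scale (h = 1) and the parallel scale is k = cos φ₀ / cos φ.
Areal scale = h·k = 1 × cos φ₀ / cos φ; at 53.4°, h = 1.000, k = 1.281, so h·k = 1.281.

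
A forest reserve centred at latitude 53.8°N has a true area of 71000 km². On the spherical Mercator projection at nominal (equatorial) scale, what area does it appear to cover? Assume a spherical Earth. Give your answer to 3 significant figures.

The Mercator projection is conformal; its linear scale factor is the same in every direction and equals sec φ = 1/cos φ.
Areal scale = k² = sec²φ = 1/cos²(53.8°) = 1/0.5906² = 2.867.
Apparent area = 71000 × 2.867 ≈ 204000 km².

204000 km²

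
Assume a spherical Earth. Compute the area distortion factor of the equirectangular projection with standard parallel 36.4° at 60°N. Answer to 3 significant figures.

1.61

In the equirectangular projection with standard parallel φ₀ = 36.4° (x = Rλ cos φ₀, y = Rφ), meridians are true-scale (h = 1) and the parallel scale is k = cos φ₀ / cos φ.
Areal scale = h·k = 1 × cos φ₀ / cos φ; at 60°, h = 1.000, k = 1.610, so h·k = 1.610.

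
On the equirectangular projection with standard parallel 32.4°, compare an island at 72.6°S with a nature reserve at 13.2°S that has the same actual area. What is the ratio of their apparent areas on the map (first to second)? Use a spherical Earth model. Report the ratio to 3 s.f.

The equidistant cylindrical projection with φ₀ = 32.4° has h = 1 (meridians true) and k = cos φ₀ / cos φ along parallels.
Areal scale at 72.6°: h·k = 1.000 × 2.823 = 2.823.
Areal scale at 13.2°: h·k = 1.000 × 0.8672 = 0.8672.
Ratio = 2.823/0.8672 ≈ 3.26.

3.26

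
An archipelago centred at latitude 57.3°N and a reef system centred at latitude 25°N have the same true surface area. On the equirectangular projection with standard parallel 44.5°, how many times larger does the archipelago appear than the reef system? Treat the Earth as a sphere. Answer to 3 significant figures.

1.68

In the equirectangular projection with standard parallel φ₀ = 44.5° (x = Rλ cos φ₀, y = Rφ), meridians are true-scale (h = 1) and the parallel scale is k = cos φ₀ / cos φ.
Areal scale at 57.3°: h·k = 1.000 × 1.320 = 1.320.
Areal scale at 25°: h·k = 1.000 × 0.7870 = 0.7870.
Ratio = 1.320/0.7870 ≈ 1.68.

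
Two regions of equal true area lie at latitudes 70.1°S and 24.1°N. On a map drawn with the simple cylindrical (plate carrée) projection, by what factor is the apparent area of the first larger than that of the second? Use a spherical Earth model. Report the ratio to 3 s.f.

2.68

Plate carrée maps x = Rλ, y = Rφ. The meridian scale is h = 1 and the parallel scale is k = 1/cos φ = sec φ.
Areal scale at 70.1°: h·k = 1.000 × 2.938 = 2.938.
Areal scale at 24.1°: h·k = 1.000 × 1.095 = 1.095.
Ratio = 2.938/1.095 ≈ 2.68.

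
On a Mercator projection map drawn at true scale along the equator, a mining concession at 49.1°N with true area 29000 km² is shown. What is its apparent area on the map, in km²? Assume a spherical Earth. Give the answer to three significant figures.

67600 km²

For Mercator, h = k = sec φ (a conformal cylindrical projection has a single point scale, 1/cos φ).
Areal scale = k² = sec²φ = 1/cos²(49.1°) = 1/0.6547² = 2.333.
Apparent area = 29000 × 2.333 ≈ 67600 km².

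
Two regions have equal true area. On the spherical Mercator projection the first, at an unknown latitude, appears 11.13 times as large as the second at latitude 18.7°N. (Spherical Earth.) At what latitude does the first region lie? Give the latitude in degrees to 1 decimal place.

73.5°

For equal true areas on Mercator, apparent areas scale as sec²φ, so the ratio is cos²φ₂ / cos²φ₁.
cos²φ₂ / cos²φ₁ = 11.13  ⇒  cos φ₁ = cos 18.7° / √11.13 = 0.9472/3.336 = 0.2839.
φ₁ = arccos(0.2839) ≈ 73.5°.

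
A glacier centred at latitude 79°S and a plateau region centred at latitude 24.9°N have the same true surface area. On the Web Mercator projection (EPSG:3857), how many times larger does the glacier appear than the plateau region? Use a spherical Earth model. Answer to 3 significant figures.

Mercator areal scale is sec²φ.
At 79°: sec²(79°) = 1/0.1908² = 27.47.
At 24.9°: sec²(24.9°) = 1/0.9070² = 1.215.
Ratio = 27.47/1.215 = cos²(24.9°)/cos²(79°) ≈ 22.6.

22.6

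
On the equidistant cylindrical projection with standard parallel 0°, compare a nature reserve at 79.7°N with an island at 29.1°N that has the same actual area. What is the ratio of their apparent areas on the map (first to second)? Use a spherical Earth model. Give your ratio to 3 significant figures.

4.89

For the equirectangular projection with φ₀ = 0 (plate carrée), h = 1 along meridians and k = sec φ along parallels.
Areal scale at 79.7°: h·k = 1.000 × 5.593 = 5.593.
Areal scale at 29.1°: h·k = 1.000 × 1.144 = 1.144.
Ratio = 5.593/1.144 ≈ 4.89.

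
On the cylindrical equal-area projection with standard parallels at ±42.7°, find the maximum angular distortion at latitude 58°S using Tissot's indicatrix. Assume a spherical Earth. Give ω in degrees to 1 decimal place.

A cylindrical equal-area projection with standard parallel φ₀ has meridian scale h = cos φ / cos φ₀ and parallel scale k = cos φ₀ / cos φ (so areas are preserved, h·k = 1).
At 58°: h = 0.7211, k = 1.387; principal scales a = 1.387, b = 0.7211.
sin(ω/2) = (a − b)/(a + b) = 0.6658/2.108 = 0.3158, so ω = 2 arcsin(0.3158) ≈ 36.8°.

36.8°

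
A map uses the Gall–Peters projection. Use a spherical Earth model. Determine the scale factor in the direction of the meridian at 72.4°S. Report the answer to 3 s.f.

The Gall–Peters projection is cylindrical equal-area with φ₀ = 45°. For cylindrical equal-area with standard parallel φ₀, h = cos φ / cos φ₀ and k = cos φ₀ / cos φ, so h·k = 1.
h = cos 72.4° / cos 45° = 0.3024/0.7071 = 0.4276.

0.428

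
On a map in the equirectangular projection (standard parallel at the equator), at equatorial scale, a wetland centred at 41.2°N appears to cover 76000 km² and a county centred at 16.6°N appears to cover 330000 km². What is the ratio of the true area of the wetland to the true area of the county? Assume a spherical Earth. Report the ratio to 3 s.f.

0.181

On the plate carrée, areal scale = h·k = 1 × sec φ, so true area = apparent × cos φ.
True area of wetland: 76000 × cos(41.2°) = 76000 × 0.7524 = 57180 km².
True area of county: 330000 × cos(16.6°) = 330000 × 0.9583 = 316200 km².
Ratio = 57180 / 316200 ≈ 0.181.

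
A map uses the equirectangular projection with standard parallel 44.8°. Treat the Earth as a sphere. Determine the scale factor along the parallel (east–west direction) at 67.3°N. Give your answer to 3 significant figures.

The equidistant cylindrical projection with φ₀ = 44.8° has h = 1 (meridians true) and k = cos φ₀ / cos φ along parallels.
k = cos 44.8° / cos 67.3° = 0.7096/0.3859 = 1.839.

1.84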